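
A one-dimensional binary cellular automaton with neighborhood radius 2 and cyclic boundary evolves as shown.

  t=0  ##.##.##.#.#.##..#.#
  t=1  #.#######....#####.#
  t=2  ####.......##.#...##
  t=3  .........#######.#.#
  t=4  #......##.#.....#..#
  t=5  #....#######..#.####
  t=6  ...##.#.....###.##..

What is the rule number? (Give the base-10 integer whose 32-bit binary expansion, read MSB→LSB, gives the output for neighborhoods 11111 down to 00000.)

  nb #####: next=.  (t=1,i=4, bit31=0)
  nb ####.: next=.  (t=1,i=7, bit30=0)
  nb ###.#: next=.  (t=0,i=1, bit29=0)
  nb ###..: next=.  (t=1,i=8, bit28=0)
  nb ##.##: next=#  (t=0,i=2, bit27=1)
  nb ##.#.: next=#  (t=0,i=8, bit26=1)
  nb ##..#: next=#  (t=0,i=15, bit25=1)
  nb ##...: next=.  (t=1,i=9, bit24=0)
  nb #.###: next=#  (t=0,i=19, bit23=1)
  nb #.##.: next=#  (t=0,i=3, bit22=1)
  nb #.#.#: next=.  (t=0,i=9, bit21=0)
  nb #.#..: next=#  (t=2,i=14, bit20=1)
  nb #..##: next=#  (t=4,i=18, bit19=1)
  nb #..#.: next=#  (t=0,i=16, bit18=1)
  nb #...#: next=.  (t=2,i=16, bit17=0)
  nb #....: next=.  (t=1,i=10, bit16=0)
  nb .####: next=#  (t=1,i=3, bit15=1)
  nb .###.: next=#  (t=0,i=0, bit14=1)
  nb .##.#: next=#  (t=0,i=4, bit13=1)
  nb .##..: next=#  (t=0,i=14, bit12=1)
  nb .#.##: next=.  (t=0,i=12, bit11=0)
  nb .#.#.: next=.  (t=0,i=10, bit10=0)
  nb .#..#: next=#  (t=4,i=17, bit9=1)
  nb .#...: next=#  (t=2,i=15, bit8=1)
  nb ..###: next=.  (t=1,i=13, bit7=0)
  nb ..##.: next=#  (t=2,i=11, bit6=1)
  nb ..#.#: next=#  (t=0,i=17, bit5=1)
  nb ..#..: next=#  (t=4,i=16, bit4=1)
  nb ...##: next=#  (t=1,i=12, bit3=1)
  nb ...#.: next=.  (t=4,i=15, bit2=0)
  nb ....#: next=#  (t=1,i=11, bit1=1)
  nb .....: next=.  (t=2,i=6, bit0=0)
  bits 00001110110111001111001101111010 = 249361274

249361274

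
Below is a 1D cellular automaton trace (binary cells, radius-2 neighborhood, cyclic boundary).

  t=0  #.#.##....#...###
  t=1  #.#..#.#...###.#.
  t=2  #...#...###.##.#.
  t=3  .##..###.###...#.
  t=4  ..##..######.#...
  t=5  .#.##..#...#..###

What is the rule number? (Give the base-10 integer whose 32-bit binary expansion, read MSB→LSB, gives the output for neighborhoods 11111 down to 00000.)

  ##### -> .   bit 31 = 0  t=4,i=8
  ####. -> .   bit 30 = 0  t=0,i=16
  ###.# -> #   bit 29 = 1  t=0,i=0
  ###.. -> #   bit 28 = 1  t=3,i=11
  ##.## -> #   bit 27 = 1  t=2,i=11
  ##.#. -> .   bit 26 = 0  t=0,i=1
  ##..# -> #   bit 25 = 1  t=3,i=3
  ##... -> .   bit 24 = 0  t=0,i=6
  #.### -> #   bit 23 = 1  t=3,i=9
  #.##. -> .   bit 22 = 0  t=0,i=4
  #.#.# -> #   bit 21 = 1  t=0,i=2
  #.#.. -> .   bit 20 = 0  t=1,i=2
  #..## -> .   bit 19 = 0  t=3,i=0
  #..#. -> #   bit 18 = 1  t=1,i=4
  #...# -> #   bit 17 = 1  t=0,i=12
  #.... -> #   bit 16 = 1  t=0,i=7
  .#### -> #   bit 15 = 1  t=0,i=15
  .###. -> #   bit 14 = 1  t=1,i=12
  .##.# -> .   bit 13 = 0  t=2,i=13
  .##.. -> #   bit 12 = 1  t=0,i=5
  .#.## -> .   bit 11 = 0  t=0,i=3
  .#.#. -> .   bit 10 = 0  t=1,i=1
  .#..# -> .   bit 9 = 0  t=1,i=3
  .#... -> #   bit 8 = 1  t=0,i=11
  ..### -> .   bit 7 = 0  t=0,i=14
  ..##. -> .   bit 6 = 0  t=3,i=1
  ..#.# -> .   bit 5 = 0  t=1,i=5
  ..#.. -> .   bit 4 = 0  t=0,i=10
  ...## -> #   bit 3 = 1  t=0,i=13
  ...#. -> .   bit 2 = 0  t=0,i=9
  ....# -> .   bit 1 = 0  t=0,i=8
  ..... -> #   bit 0 = 1  t=4,i=16
  bits 00111010101001111101000100001001 = 984076553

984076553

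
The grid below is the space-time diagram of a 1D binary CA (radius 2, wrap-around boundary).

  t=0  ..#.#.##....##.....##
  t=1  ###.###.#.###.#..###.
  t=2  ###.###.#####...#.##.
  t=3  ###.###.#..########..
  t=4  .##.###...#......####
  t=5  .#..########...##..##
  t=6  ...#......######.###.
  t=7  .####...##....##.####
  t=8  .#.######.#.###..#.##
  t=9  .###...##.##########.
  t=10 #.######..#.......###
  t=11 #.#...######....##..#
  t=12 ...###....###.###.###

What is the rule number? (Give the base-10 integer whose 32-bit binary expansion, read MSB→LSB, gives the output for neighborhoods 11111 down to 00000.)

  ##### -> .   bit 31 = 0  t=2,i=10
  ####. -> #   bit 30 = 1  t=2,i=11
  ###.# -> #   bit 29 = 1  t=1,i=2
  ###.. -> #   bit 28 = 1  t=2,i=12
  ##.## -> .   bit 27 = 0  t=1,i=3
  ##.#. -> .   bit 26 = 0  t=1,i=7
  ##..# -> #   bit 25 = 1  t=0,i=0
  ##... -> #   bit 24 = 1  t=0,i=8
  #.### -> #   bit 23 = 1  t=1,i=0
  #.##. -> #   bit 22 = 1  t=0,i=6
  #.#.# -> #   bit 21 = 1  t=0,i=4
  #.#.. -> .   bit 20 = 0  t=1,i=14
  #..## -> #   bit 19 = 1  t=1,i=16
  #..#. -> #   bit 18 = 1  t=0,i=1
  #...# -> #   bit 17 = 1  t=2,i=14
  #.... -> .   bit 16 = 0  t=0,i=9
  .#### -> .   bit 15 = 0  t=2,i=9
  .###. -> #   bit 14 = 1  t=1,i=1
  .##.# -> .   bit 13 = 0  t=2,i=19
  .##.. -> .   bit 12 = 0  t=0,i=7
  .#.## -> #   bit 11 = 1  t=0,i=5
  .#.#. -> .   bit 10 = 0  t=0,i=3
  .#..# -> .   bit 9 = 0  t=1,i=15
  .#... -> #   bit 8 = 1  t=4,i=11
  ..### -> .   bit 7 = 0  t=1,i=17
  ..##. -> #   bit 6 = 1  t=0,i=12
  ..#.# -> #   bit 5 = 1  t=0,i=2
  ..#.. -> #   bit 4 = 1  t=4,i=10
  ...## -> #   bit 3 = 1  t=0,i=11
  ...#. -> #   bit 2 = 1  t=2,i=15
  ....# -> #   bit 1 = 1  t=0,i=10
  ..... -> .   bit 0 = 0  t=0,i=16
  bits 01110011111011100100100101111110 = 1944996222

1944996222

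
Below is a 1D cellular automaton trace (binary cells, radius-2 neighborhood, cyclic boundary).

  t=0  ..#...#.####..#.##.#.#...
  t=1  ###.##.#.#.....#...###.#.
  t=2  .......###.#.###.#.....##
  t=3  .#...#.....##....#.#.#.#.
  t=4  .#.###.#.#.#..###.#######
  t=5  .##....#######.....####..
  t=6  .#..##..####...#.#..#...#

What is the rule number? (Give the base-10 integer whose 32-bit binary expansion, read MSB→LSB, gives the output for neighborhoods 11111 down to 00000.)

2151386710

  ##### -> #   bit 31 = 1  t=4,i=20
  ####. -> .   bit 30 = 0  t=0,i=10
  ###.# -> .   bit 29 = 0  t=1,i=2
  ###.. -> .   bit 28 = 0  t=0,i=11
  ##.## -> .   bit 27 = 0  t=1,i=3
  ##.#. -> .   bit 26 = 0  t=0,i=18
  ##..# -> .   bit 25 = 0  t=0,i=12
  ##... -> .   bit 24 = 0  t=2,i=0
  #.### -> .   bit 23 = 0  t=0,i=8
  #.##. -> .   bit 22 = 0  t=0,i=16
  #.#.# -> #   bit 21 = 1  t=0,i=19
  #.#.. -> #   bit 20 = 1  t=0,i=21
  #..## -> #   bit 19 = 1  t=4,i=13
  #..#. -> .   bit 18 = 0  t=0,i=13
  #...# -> #   bit 17 = 1  t=0,i=4
  #.... -> #   bit 16 = 1  t=0,i=23
  .#### -> #   bit 15 = 1  t=0,i=9
  .###. -> .   bit 14 = 0  t=1,i=1
  .##.# -> .   bit 13 = 0  t=0,i=17
  .##.. -> .   bit 12 = 0  t=2,i=24
  .#.## -> #   bit 11 = 1  t=0,i=7
  .#.#. -> #   bit 10 = 1  t=0,i=20
  .#..# -> #   bit 9 = 1  t=3,i=24
  .#... -> .   bit 8 = 0  t=0,i=3
  ..### -> .   bit 7 = 0  t=1,i=19
  ..##. -> #   bit 6 = 1  t=2,i=23
  ..#.# -> .   bit 5 = 0  t=0,i=6
  ..#.. -> #   bit 4 = 1  t=0,i=2
  ...## -> .   bit 3 = 0  t=1,i=18
  ...#. -> #   bit 2 = 1  t=0,i=1
  ....# -> #   bit 1 = 1  t=0,i=0
  ..... -> .   bit 0 = 0  t=0,i=24
  bits 10000000001110111000111001010110 = 2151386710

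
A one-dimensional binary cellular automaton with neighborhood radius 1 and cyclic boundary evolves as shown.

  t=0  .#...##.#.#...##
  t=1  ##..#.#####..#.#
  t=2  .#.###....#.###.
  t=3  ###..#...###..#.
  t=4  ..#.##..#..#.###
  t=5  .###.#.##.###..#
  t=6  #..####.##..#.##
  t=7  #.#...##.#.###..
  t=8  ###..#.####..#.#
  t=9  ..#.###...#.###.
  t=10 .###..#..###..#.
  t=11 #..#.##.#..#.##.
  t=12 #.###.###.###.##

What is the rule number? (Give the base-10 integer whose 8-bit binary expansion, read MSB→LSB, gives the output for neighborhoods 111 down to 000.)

  ### -> .   bit 7 = 0  t=1,i=0
  ##. -> #   bit 6 = 1  t=0,i=6
  #.# -> #   bit 5 = 1  t=0,i=0
  #.. -> .   bit 4 = 0  t=0,i=2
  .## -> .   bit 3 = 0  t=0,i=5
  .#. -> #   bit 2 = 1  t=0,i=1
  ..# -> #   bit 1 = 1  t=0,i=4
  ... -> .   bit 0 = 0  t=0,i=3
  bits 01100110 = 102

102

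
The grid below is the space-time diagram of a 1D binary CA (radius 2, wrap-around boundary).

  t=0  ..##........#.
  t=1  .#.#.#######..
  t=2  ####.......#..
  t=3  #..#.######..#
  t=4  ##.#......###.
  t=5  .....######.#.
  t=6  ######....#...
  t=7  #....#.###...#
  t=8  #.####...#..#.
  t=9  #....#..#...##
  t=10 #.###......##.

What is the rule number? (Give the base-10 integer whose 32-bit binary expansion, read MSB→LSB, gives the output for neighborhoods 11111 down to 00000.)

  #####|.  b31=0 t=1,i=7
  ####.|.  b30=0 t=1,i=10
  ###.#|#  b29=1 t=4,i=12
  ###..|#  b28=1 t=1,i=11
  ##.##|.  b27=0 t=4,i=13
  ##.#.|.  b26=0 t=4,i=2
  ##..#|#  b25=1 t=3,i=1
  ##...|.  b24=0 t=0,i=4
  #.###|.  b23=0 t=1,i=5
  #.##.|.  b22=0 t=4,i=0
  #.#.#|#  b21=1 t=1,i=3
  #.#..|.  b20=0 t=4,i=3
  #..##|#  b19=1 t=2,i=13
  #..#.|.  b18=0 t=3,i=2
  #...#|.  b17=0 t=0,i=0
  #....|#  b16=1 t=0,i=5
  .####|.  b15=0 t=1,i=6
  .###.|.  b14=0 t=4,i=11
  .##.#|.  b13=0 t=4,i=1
  .##..|#  b12=1 t=0,i=3
  .#.##|.  b11=0 t=1,i=4
  .#.#.|#  b10=1 t=1,i=2
  .#..#|.  b9=0 t=2,i=12
  .#...|.  b8=0 t=0,i=13
  ..###|#  b7=1 t=2,i=0
  ..##.|.  b6=0 t=0,i=2
  ..#.#|#  b5=1 t=1,i=1
  ..#..|.  b4=0 t=0,i=12
  ...##|#  b3=1 t=0,i=1
  ...#.|#  b2=1 t=0,i=11
  ....#|#  b1=1 t=0,i=10
  .....|#  b0=1 t=0,i=6
  bits 00110010001010010001010010101111 = 841553071

841553071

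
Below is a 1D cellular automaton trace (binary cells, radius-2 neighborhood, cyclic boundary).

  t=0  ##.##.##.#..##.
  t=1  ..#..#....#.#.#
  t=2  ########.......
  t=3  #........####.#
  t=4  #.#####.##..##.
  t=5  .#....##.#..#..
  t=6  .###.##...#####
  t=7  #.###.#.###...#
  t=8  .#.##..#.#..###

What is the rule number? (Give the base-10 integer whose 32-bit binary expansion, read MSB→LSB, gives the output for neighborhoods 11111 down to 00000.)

671570905

  [31] ##### => .  t=2,i=2
  [30] ####. => .  t=2,i=6
  [29] ###.# => #  t=3,i=12
  [28] ###.. => .  t=2,i=7
  [27] ##.## => #  t=0,i=2
  [26] ##.#. => .  t=0,i=8
  [25] ##..# => .  t=4,i=10
  [24] ##... => .  t=2,i=8
  [23] #.### => .  t=4,i=2
  [22] #.##. => .  t=0,i=0
  [21] #.#.# => .  t=1,i=12
  [20] #.#.. => .  t=0,i=9
  [19] #..## => .  t=0,i=11
  [18] #..#. => #  t=1,i=1
  [17] #...# => #  t=5,i=14
  [16] #.... => #  t=1,i=7
  [15] .#### => .  t=2,i=1
  [14] .###. => #  t=6,i=2
  [13] .##.# => .  t=0,i=1
  [12] .##.. => #  t=3,i=0
  [11] .#.## => #  t=4,i=1
  [10] .#.#. => .  t=1,i=11
  [9] .#..# => #  t=0,i=10
  [8] .#... => #  t=1,i=6
  [7] ..### => #  t=2,i=0
  [6] ..##. => #  t=0,i=12
  [5] ..#.# => .  t=1,i=10
  [4] ..#.. => #  t=1,i=2
  [3] ...## => #  t=2,i=14
  [2] ...#. => .  t=1,i=9
  [1] ....# => .  t=1,i=8
  [0] ..... => #  t=2,i=10
  bits 00101000000001110101101111011001 = 671570905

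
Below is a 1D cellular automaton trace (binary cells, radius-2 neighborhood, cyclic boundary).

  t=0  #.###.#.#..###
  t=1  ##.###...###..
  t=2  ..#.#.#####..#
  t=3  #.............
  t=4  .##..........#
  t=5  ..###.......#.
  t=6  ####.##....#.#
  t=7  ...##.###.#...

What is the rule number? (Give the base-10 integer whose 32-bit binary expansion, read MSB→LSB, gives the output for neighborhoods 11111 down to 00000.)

  ##### -> .   bit 31 = 0  t=2,i=8
  ####. -> .   bit 30 = 0  t=0,i=13
  ###.# -> #   bit 29 = 1  t=0,i=0
  ###.. -> .   bit 28 = 0  t=1,i=5
  ##.## -> #   bit 27 = 1  t=0,i=1
  ##.#. -> #   bit 26 = 1  t=0,i=5
  ##..# -> .   bit 25 = 0  t=1,i=12
  ##... -> #   bit 24 = 1  t=1,i=6
  #.### -> .   bit 23 = 0  t=0,i=2
  #.##. -> .   bit 22 = 0  t=4,i=1
  #.#.# -> .   bit 21 = 0  t=0,i=6
  #.#.. -> .   bit 20 = 0  t=0,i=8
  #..## -> #   bit 19 = 1  t=0,i=10
  #..#. -> .   bit 18 = 0  t=2,i=1
  #...# -> #   bit 17 = 1  t=1,i=7
  #.... -> #   bit 16 = 1  t=3,i=2
  .#### -> .   bit 15 = 0  t=0,i=12
  .###. -> #   bit 14 = 1  t=0,i=3
  .##.# -> .   bit 13 = 0  t=1,i=1
  .##.. -> #   bit 12 = 1  t=4,i=2
  .#.## -> .   bit 11 = 0  t=2,i=5
  .#.#. -> .   bit 10 = 0  t=0,i=7
  .#..# -> #   bit 9 = 1  t=0,i=9
  .#... -> #   bit 8 = 1  t=3,i=1
  ..### -> #   bit 7 = 1  t=0,i=11
  ..##. -> .   bit 6 = 0  t=1,i=0
  ..#.# -> .   bit 5 = 0  t=2,i=2
  ..#.. -> .   bit 4 = 0  t=2,i=13
  ...## -> #   bit 3 = 1  t=1,i=8
  ...#. -> #   bit 2 = 1  t=3,i=13
  ....# -> .   bit 1 = 0  t=3,i=12
  ..... -> .   bit 0 = 0  t=3,i=3
  bits 00101101000010110101001110001100 = 755717004

755717004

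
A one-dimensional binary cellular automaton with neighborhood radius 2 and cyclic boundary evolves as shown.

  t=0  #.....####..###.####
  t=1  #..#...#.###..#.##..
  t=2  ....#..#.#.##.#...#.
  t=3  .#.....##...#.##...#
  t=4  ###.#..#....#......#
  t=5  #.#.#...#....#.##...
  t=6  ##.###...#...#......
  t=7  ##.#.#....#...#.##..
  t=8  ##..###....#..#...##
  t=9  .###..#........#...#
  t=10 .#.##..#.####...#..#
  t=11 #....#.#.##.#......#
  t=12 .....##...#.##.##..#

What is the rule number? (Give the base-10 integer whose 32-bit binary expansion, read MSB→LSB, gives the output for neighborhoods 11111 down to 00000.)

  nb #####: next=.  (t=0,i=18, bit31=0)
  nb ####.: next=.  (t=0,i=8, bit30=0)
  nb ###.#: next=#  (t=0,i=14, bit29=1)
  nb ###..: next=#  (t=0,i=0, bit28=1)
  nb ##.##: next=.  (t=0,i=15, bit27=0)
  nb ##.#.: next=.  (t=2,i=13, bit26=0)
  nb ##..#: next=#  (t=0,i=10, bit25=1)
  nb ##...: next=.  (t=0,i=1, bit24=0)
  nb #.###: next=#  (t=0,i=16, bit23=1)
  nb #.##.: next=.  (t=1,i=16, bit22=0)
  nb #.#.#: next=.  (t=2,i=9, bit21=0)
  nb #.#..: next=#  (t=2,i=14, bit20=1)
  nb #..##: next=#  (t=0,i=11, bit19=1)
  nb #..#.: next=.  (t=1,i=2, bit18=0)
  nb #...#: next=.  (t=1,i=5, bit17=0)
  nb #....: next=.  (t=0,i=2, bit16=0)
  nb .####: next=#  (t=0,i=7, bit15=1)
  nb .###.: next=.  (t=0,i=13, bit14=0)
  nb .##.#: next=#  (t=2,i=12, bit13=1)
  nb .##..: next=.  (t=1,i=17, bit12=0)
  nb .#.##: next=.  (t=1,i=8, bit11=0)
  nb .#.#.: next=#  (t=2,i=8, bit10=1)
  nb .#..#: next=.  (t=1,i=1, bit9=0)
  nb .#...: next=#  (t=1,i=4, bit8=1)
  nb ..###: next=.  (t=0,i=6, bit7=0)
  nb ..##.: next=#  (t=3,i=7, bit6=1)
  nb ..#.#: next=#  (t=1,i=7, bit5=1)
  nb ..#..: next=.  (t=1,i=0, bit4=0)
  nb ...##: next=.  (t=0,i=5, bit3=0)
  nb ...#.: next=.  (t=1,i=6, bit2=0)
  nb ....#: next=.  (t=0,i=4, bit1=0)
  nb .....: next=#  (t=0,i=3, bit0=1)
  bits 00110010100110001010010101100001 = 848864609

848864609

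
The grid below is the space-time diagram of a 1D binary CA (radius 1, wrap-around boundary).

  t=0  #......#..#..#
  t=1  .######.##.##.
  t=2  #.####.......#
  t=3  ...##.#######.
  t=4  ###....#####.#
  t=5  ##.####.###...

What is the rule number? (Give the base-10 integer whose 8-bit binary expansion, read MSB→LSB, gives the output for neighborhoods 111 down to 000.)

  nb ###: next=#  (t=1,i=2, bit7=1)
  nb ##.: next=.  (t=0,i=0, bit6=0)
  nb #.#: next=.  (t=1,i=7, bit5=0)
  nb #..: next=#  (t=0,i=1, bit4=1)
  nb .##: next=.  (t=0,i=13, bit3=0)
  nb .#.: next=.  (t=0,i=7, bit2=0)
  nb ..#: next=#  (t=0,i=6, bit1=1)
  nb ...: next=#  (t=0,i=2, bit0=1)
  bits 10010011 = 147

147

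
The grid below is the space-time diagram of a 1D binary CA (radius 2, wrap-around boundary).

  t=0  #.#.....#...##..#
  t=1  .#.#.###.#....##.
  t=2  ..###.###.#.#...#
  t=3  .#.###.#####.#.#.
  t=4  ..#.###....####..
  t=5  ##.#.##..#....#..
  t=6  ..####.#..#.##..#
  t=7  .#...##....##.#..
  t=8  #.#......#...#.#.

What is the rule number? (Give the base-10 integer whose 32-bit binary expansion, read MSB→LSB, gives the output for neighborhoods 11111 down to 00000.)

1047022855

  #####|.  b31=0 t=3,i=9
  ####.|.  b30=0 t=3,i=10
  ###.#|#  b29=1 t=1,i=7
  ###..|#  b28=1 t=4,i=6
  ##.##|#  b27=1 t=2,i=5
  ##.#.|#  b26=1 t=0,i=1
  ##..#|#  b25=1 t=0,i=14
  ##...|.  b24=0 t=4,i=7
  #.###|.  b23=0 t=1,i=5
  #.##.|#  b22=1 t=5,i=5
  #.#.#|#  b21=1 t=1,i=3
  #.#..|.  b20=0 t=0,i=2
  #..##|#  b19=1 t=0,i=15
  #..#.|.  b18=0 t=1,i=0
  #...#|.  b17=0 t=0,i=10
  #....|.  b16=0 t=0,i=4
  .####|.  b15=0 t=3,i=8
  .###.|#  b14=1 t=1,i=6
  .##.#|.  b13=0 t=0,i=0
  .##..|.  b12=0 t=0,i=13
  .#.##|#  b11=1 t=1,i=4
  .#.#.|#  b10=1 t=1,i=2
  .#..#|.  b9=0 t=2,i=0
  .#...|#  b8=1 t=0,i=3
  ..###|.  b7=0 t=2,i=2
  ..##.|.  b6=0 t=0,i=12
  ..#.#|.  b5=0 t=1,i=1
  ..#..|.  b4=0 t=0,i=8
  ...##|.  b3=0 t=0,i=11
  ...#.|#  b2=1 t=0,i=7
  ....#|#  b1=1 t=0,i=6
  .....|#  b0=1 t=0,i=5
  bits 00111110011010000100110100000111 = 1047022855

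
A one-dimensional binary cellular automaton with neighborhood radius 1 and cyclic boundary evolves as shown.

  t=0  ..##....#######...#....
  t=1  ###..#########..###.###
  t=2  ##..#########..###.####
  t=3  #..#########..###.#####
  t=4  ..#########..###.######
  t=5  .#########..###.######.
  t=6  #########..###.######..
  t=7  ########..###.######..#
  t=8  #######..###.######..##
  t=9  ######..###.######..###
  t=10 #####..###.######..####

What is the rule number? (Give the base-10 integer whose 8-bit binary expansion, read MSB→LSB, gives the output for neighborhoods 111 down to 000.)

  ###|#  b7=1 t=0,i=9
  ##.|.  b6=0 t=0,i=3
  #.#|#  b5=1 t=1,i=19
  #..|.  b4=0 t=0,i=4
  .##|#  b3=1 t=0,i=2
  .#.|#  b2=1 t=0,i=18
  ..#|#  b1=1 t=0,i=1
  ...|#  b0=1 t=0,i=0
  bits 10101111 = 175

175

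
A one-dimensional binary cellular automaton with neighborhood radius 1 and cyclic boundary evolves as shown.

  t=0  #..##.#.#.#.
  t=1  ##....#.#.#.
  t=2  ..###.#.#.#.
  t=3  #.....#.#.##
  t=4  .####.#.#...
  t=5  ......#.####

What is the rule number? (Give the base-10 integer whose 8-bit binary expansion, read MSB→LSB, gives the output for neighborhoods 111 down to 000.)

  ###|.  b7=0 t=2,i=3
  ##.|.  b6=0 t=0,i=4
  #.#|.  b5=0 t=0,i=5
  #..|#  b4=1 t=0,i=1
  .##|.  b3=0 t=0,i=3
  .#.|#  b2=1 t=0,i=0
  ..#|.  b1=0 t=0,i=2
  ...|#  b0=1 t=1,i=3
  bits 00010101 = 21

21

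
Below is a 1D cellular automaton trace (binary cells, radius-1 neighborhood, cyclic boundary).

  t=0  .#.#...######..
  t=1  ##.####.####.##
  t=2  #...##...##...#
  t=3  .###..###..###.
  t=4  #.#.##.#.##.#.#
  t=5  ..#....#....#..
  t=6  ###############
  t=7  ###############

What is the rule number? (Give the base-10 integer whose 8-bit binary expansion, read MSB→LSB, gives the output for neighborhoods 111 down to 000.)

151

  ###|#  b7=1 t=0,i=8
  ##.|.  b6=0 t=0,i=12
  #.#|.  b5=0 t=0,i=2
  #..|#  b4=1 t=0,i=4
  .##|.  b3=0 t=0,i=7
  .#.|#  b2=1 t=0,i=1
  ..#|#  b1=1 t=0,i=0
  ...|#  b0=1 t=0,i=5
  bits 10010111 = 151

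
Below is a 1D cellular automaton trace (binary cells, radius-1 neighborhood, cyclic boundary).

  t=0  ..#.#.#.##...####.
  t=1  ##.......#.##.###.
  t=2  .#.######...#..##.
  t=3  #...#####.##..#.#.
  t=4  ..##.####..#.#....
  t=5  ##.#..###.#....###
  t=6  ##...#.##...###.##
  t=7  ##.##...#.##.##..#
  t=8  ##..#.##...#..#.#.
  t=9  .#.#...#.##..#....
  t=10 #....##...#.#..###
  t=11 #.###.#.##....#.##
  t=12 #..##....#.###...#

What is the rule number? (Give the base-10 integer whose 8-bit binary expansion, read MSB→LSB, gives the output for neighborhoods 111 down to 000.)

  [7] ### => #  t=0,i=14
  [6] ##. => #  t=0,i=9
  [5] #.# => .  t=0,i=3
  [4] #.. => .  t=0,i=10
  [3] .## => .  t=0,i=8
  [2] .#. => .  t=0,i=2
  [1] ..# => #  t=0,i=1
  [0] ... => #  t=0,i=0
  bits 11000011 = 195

195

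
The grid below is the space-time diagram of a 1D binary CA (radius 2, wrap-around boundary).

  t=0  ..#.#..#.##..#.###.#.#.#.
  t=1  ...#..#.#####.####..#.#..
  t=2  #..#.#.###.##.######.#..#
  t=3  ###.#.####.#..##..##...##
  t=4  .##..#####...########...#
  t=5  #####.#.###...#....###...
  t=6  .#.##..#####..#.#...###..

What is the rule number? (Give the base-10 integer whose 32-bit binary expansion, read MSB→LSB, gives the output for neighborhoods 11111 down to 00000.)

1942871121

  ##### -> .   bit 31 = 0  t=1,i=10
  ####. -> #   bit 30 = 1  t=1,i=11
  ###.# -> #   bit 29 = 1  t=0,i=17
  ###.. -> #   bit 28 = 1  t=1,i=17
  ##.## -> .   bit 27 = 0  t=1,i=13
  ##.#. -> .   bit 26 = 0  t=0,i=18
  ##..# -> #   bit 25 = 1  t=0,i=11
  ##... -> #   bit 24 = 1  t=3,i=20
  #.### -> #   bit 23 = 1  t=0,i=15
  #.##. -> #   bit 22 = 1  t=0,i=9
  #.#.# -> .   bit 21 = 0  t=0,i=19
  #.#.. -> .   bit 20 = 0  t=0,i=4
  #..## -> #   bit 19 = 1  t=2,i=23
  #..#. -> #   bit 18 = 1  t=0,i=6
  #...# -> .   bit 17 = 0  t=0,i=0
  #.... -> #   bit 16 = 1  t=1,i=24
  .#### -> #   bit 15 = 1  t=1,i=9
  .###. -> #   bit 14 = 1  t=0,i=16
  .##.# -> .   bit 13 = 0  t=2,i=12
  .##.. -> #   bit 12 = 1  t=0,i=10
  .#.## -> #   bit 11 = 1  t=0,i=8
  .#.#. -> #   bit 10 = 1  t=0,i=3
  .#..# -> .   bit 9 = 0  t=0,i=5
  .#... -> .   bit 8 = 0  t=0,i=24
  ..### -> .   bit 7 = 0  t=3,i=23
  ..##. -> #   bit 6 = 1  t=2,i=24
  ..#.# -> .   bit 5 = 0  t=0,i=2
  ..#.. -> #   bit 4 = 1  t=1,i=3
  ...## -> .   bit 3 = 0  t=3,i=22
  ...#. -> .   bit 2 = 0  t=0,i=1
  ....# -> .   bit 1 = 0  t=1,i=1
  ..... -> #   bit 0 = 1  t=1,i=0
  bits 01110011110011011101110001010001 = 1942871121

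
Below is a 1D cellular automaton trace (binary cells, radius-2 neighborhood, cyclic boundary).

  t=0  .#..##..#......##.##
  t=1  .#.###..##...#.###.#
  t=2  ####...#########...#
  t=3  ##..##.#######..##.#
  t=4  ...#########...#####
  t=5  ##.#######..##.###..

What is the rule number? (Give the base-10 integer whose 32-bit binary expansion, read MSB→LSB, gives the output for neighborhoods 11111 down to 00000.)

  [31] ##### => #  t=2,i=1
  [30] ####. => .  t=2,i=2
  [29] ###.# => .  t=1,i=17
  [28] ###.. => .  t=1,i=5
  [27] ##.## => #  t=0,i=17
  [26] ##.#. => .  t=0,i=0
  [25] ##..# => .  t=0,i=6
  [24] ##... => #  t=1,i=10
  [23] #.### => #  t=1,i=3
  [22] #.##. => .  t=0,i=18
  [21] #.#.# => #  t=1,i=1
  [20] #.#.. => #  t=0,i=1
  [19] #..## => #  t=0,i=3
  [18] #..#. => .  t=0,i=7
  [17] #...# => #  t=1,i=11
  [16] #.... => .  t=0,i=10
  [15] .#### => #  t=2,i=0
  [14] .###. => .  t=1,i=4
  [13] .##.# => #  t=0,i=16
  [12] .##.. => #  t=0,i=5
  [11] .#.## => #  t=1,i=2
  [10] .#.#. => #  t=1,i=0
  [9] .#..# => .  t=0,i=2
  [8] .#... => #  t=0,i=9
  [7] ..### => #  t=2,i=7
  [6] ..##. => #  t=0,i=4
  [5] ..#.# => #  t=1,i=13
  [4] ..#.. => #  t=0,i=8
  [3] ...## => .  t=0,i=14
  [2] ...#. => #  t=1,i=12
  [1] ....# => #  t=0,i=13
  [0] ..... => .  t=0,i=11
  bits 10001001101110101011110111110110 = 2310716918

2310716918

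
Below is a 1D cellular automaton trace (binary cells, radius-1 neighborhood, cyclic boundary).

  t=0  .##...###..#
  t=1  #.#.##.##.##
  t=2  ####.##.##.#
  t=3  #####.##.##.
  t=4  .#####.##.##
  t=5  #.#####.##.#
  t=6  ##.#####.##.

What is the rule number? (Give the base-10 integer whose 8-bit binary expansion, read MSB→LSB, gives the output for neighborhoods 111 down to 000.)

  ### -> #   bit 7 = 1  t=0,i=7
  ##. -> #   bit 6 = 1  t=0,i=2
  #.# -> #   bit 5 = 1  t=0,i=0
  #.. -> .   bit 4 = 0  t=0,i=3
  .## -> .   bit 3 = 0  t=0,i=1
  .#. -> #   bit 2 = 1  t=0,i=11
  ..# -> #   bit 1 = 1  t=0,i=5
  ... -> #   bit 0 = 1  t=0,i=4
  bits 11100111 = 231

231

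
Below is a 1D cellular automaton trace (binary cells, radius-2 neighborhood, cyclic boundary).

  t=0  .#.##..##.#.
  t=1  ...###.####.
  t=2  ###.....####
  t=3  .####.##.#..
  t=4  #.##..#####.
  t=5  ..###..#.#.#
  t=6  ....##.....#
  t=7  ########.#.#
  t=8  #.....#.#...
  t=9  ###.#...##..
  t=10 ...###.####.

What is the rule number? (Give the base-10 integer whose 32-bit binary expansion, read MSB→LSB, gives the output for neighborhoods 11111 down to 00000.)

  nb #####: next=.  (t=2,i=0, bit31=0)
  nb ####.: next=#  (t=1,i=9, bit30=1)
  nb ###.#: next=.  (t=1,i=5, bit29=0)
  nb ###..: next=#  (t=1,i=10, bit28=1)
  nb ##.##: next=.  (t=1,i=6, bit27=0)
  nb ##.#.: next=#  (t=0,i=9, bit26=1)
  nb ##..#: next=#  (t=0,i=5, bit25=1)
  nb ##...: next=#  (t=1,i=11, bit24=1)
  nb #.###: next=.  (t=1,i=7, bit23=0)
  nb #.##.: next=#  (t=0,i=3, bit22=1)
  nb #.#.#: next=.  (t=4,i=0, bit21=0)
  nb #.#..: next=#  (t=0,i=10, bit20=1)
  nb #..##: next=.  (t=0,i=6, bit19=0)
  nb #..#.: next=.  (t=0,i=0, bit18=0)
  nb #...#: next=.  (t=3,i=11, bit17=0)
  nb #....: next=#  (t=1,i=0, bit16=1)
  nb .####: next=#  (t=1,i=8, bit15=1)
  nb .###.: next=.  (t=1,i=4, bit14=0)
  nb .##.#: next=#  (t=0,i=8, bit13=1)
  nb .##..: next=#  (t=0,i=4, bit12=1)
  nb .#.##: next=.  (t=0,i=2, bit11=0)
  nb .#.#.: next=.  (t=5,i=8, bit10=0)
  nb .#..#: next=.  (t=0,i=11, bit9=0)
  nb .#...: next=#  (t=3,i=10, bit8=1)
  nb ..###: next=.  (t=1,i=3, bit7=0)
  nb ..##.: next=#  (t=0,i=7, bit6=1)
  nb ..#.#: next=.  (t=0,i=1, bit5=0)
  nb ..#..: next=#  (t=6,i=11, bit4=1)
  nb ...##: next=#  (t=1,i=2, bit3=1)
  nb ...#.: next=.  (t=6,i=10, bit2=0)
  nb ....#: next=#  (t=1,i=1, bit1=1)
  nb .....: next=.  (t=2,i=5, bit0=0)
  bits 01010111010100011011000101011010 = 1464971610

1464971610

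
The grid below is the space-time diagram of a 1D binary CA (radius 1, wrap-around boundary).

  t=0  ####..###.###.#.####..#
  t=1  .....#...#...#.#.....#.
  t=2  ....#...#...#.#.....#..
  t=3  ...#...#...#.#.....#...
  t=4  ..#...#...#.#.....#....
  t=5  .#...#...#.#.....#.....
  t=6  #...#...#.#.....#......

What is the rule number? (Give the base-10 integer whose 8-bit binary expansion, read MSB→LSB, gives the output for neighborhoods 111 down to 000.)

34

  ###|.  b7=0 t=0,i=0
  ##.|.  b6=0 t=0,i=3
  #.#|#  b5=1 t=0,i=9
  #..|.  b4=0 t=0,i=4
  .##|.  b3=0 t=0,i=6
  .#.|.  b2=0 t=0,i=14
  ..#|#  b1=1 t=0,i=5
  ...|.  b0=0 t=1,i=0
  bits 00100010 = 34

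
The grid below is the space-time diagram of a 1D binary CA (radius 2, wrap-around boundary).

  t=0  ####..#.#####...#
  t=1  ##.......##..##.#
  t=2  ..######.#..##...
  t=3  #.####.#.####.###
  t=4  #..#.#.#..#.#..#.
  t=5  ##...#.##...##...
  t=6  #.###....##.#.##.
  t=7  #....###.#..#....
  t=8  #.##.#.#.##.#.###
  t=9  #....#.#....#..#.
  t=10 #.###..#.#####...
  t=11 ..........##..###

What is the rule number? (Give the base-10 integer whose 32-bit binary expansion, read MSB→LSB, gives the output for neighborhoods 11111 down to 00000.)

2705031895

  nb #####: next=#  (t=0,i=1, bit31=1)
  nb ####.: next=.  (t=0,i=2, bit30=0)
  nb ###.#: next=#  (t=2,i=7, bit29=1)
  nb ###..: next=.  (t=0,i=3, bit28=0)
  nb ##.##: next=.  (t=1,i=15, bit27=0)
  nb ##.#.: next=.  (t=2,i=8, bit26=0)
  nb ##..#: next=.  (t=0,i=4, bit25=0)
  nb ##...: next=#  (t=0,i=13, bit24=1)
  nb #.###: next=.  (t=0,i=8, bit23=0)
  nb #.##.: next=.  (t=5,i=7, bit22=0)
  nb #.#.#: next=#  (t=3,i=7, bit21=1)
  nb #.#..: next=#  (t=2,i=9, bit20=1)
  nb #..##: next=#  (t=1,i=12, bit19=1)
  nb #..#.: next=.  (t=0,i=5, bit18=0)
  nb #...#: next=#  (t=0,i=14, bit17=1)
  nb #....: next=#  (t=1,i=3, bit16=1)
  nb .####: next=#  (t=0,i=0, bit15=1)
  nb .###.: next=.  (t=1,i=0, bit14=0)
  nb .##.#: next=.  (t=1,i=14, bit13=0)
  nb .##..: next=.  (t=1,i=10, bit12=0)
  nb .#.##: next=.  (t=0,i=7, bit11=0)
  nb .#.#.: next=.  (t=4,i=4, bit10=0)
  nb .#..#: next=#  (t=2,i=10, bit9=1)
  nb .#...: next=.  (t=7,i=1, bit8=0)
  nb ..###: next=#  (t=0,i=16, bit7=1)
  nb ..##.: next=#  (t=1,i=9, bit6=1)
  nb ..#.#: next=.  (t=0,i=6, bit5=0)
  nb ..#..: next=#  (t=7,i=0, bit4=1)
  nb ...##: next=.  (t=0,i=15, bit3=0)
  nb ...#.: next=#  (t=5,i=4, bit2=1)
  nb ....#: next=#  (t=1,i=7, bit1=1)
  nb .....: next=#  (t=1,i=4, bit0=1)
  bits 10100001001110111000001011010111 = 2705031895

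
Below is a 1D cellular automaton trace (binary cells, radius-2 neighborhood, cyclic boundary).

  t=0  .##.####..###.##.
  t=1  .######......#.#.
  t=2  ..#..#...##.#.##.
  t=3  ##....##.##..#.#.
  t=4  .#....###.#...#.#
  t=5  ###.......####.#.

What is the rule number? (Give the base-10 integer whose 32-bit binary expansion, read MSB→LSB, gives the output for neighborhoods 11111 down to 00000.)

1217576261

  [31] ##### => .  t=1,i=3
  [30] ####. => #  t=0,i=6
  [29] ###.# => .  t=0,i=12
  [28] ###.. => .  t=0,i=7
  [27] ##.## => #  t=0,i=3
  [26] ##.#. => .  t=2,i=11
  [25] ##..# => .  t=0,i=8
  [24] ##... => .  t=1,i=7
  [23] #.### => #  t=0,i=4
  [22] #.##. => .  t=0,i=14
  [21] #.#.# => .  t=2,i=12
  [20] #.#.. => #  t=1,i=15
  [19] #..## => .  t=0,i=0
  [18] #..#. => .  t=2,i=4
  [17] #...# => #  t=2,i=0
  [16] #.... => .  t=1,i=8
  [15] .#### => #  t=0,i=5
  [14] .###. => .  t=0,i=11
  [13] .##.# => #  t=0,i=2
  [12] .##.. => #  t=0,i=15
  [11] .#.## => #  t=2,i=13
  [10] .#.#. => #  t=1,i=14
  [9] .#..# => .  t=1,i=16
  [8] .#... => #  t=2,i=6
  [7] ..### => .  t=0,i=10
  [6] ..##. => #  t=0,i=1
  [5] ..#.# => .  t=1,i=13
  [4] ..#.. => .  t=2,i=2
  [3] ...## => .  t=2,i=8
  [2] ...#. => #  t=1,i=12
  [1] ....# => .  t=1,i=11
  [0] ..... => #  t=1,i=9
  bits 01001000100100101011110101000101 = 1217576261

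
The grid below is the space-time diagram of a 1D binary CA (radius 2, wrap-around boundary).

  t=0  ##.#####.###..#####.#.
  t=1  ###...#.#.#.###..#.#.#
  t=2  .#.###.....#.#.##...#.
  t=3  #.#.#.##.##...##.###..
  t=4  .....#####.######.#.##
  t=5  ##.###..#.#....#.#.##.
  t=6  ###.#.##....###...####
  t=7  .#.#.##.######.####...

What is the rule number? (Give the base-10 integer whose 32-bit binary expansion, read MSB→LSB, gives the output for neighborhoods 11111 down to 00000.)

  [31] ##### => .  t=0,i=5
  [30] ####. => #  t=0,i=6
  [29] ###.# => .  t=0,i=7
  [28] ###.. => .  t=0,i=11
  [27] ##.## => #  t=0,i=2
  [26] ##.#. => #  t=0,i=19
  [25] ##..# => #  t=0,i=12
  [24] ##... => #  t=1,i=3
  [23] #.### => .  t=0,i=3
  [22] #.##. => #  t=0,i=0
  [21] #.#.# => .  t=0,i=20
  [20] #.#.. => .  t=5,i=10
  [19] #..## => #  t=0,i=13
  [18] #..#. => #  t=1,i=16
  [17] #...# => #  t=1,i=4
  [16] #.... => #  t=2,i=7
  [15] .#### => .  t=0,i=4
  [14] .###. => #  t=0,i=10
  [13] .##.# => #  t=0,i=1
  [12] .##.. => .  t=2,i=16
  [11] .#.## => #  t=0,i=21
  [10] .#.#. => .  t=1,i=7
  [9] .#..# => .  t=2,i=21
  [8] .#... => .  t=5,i=11
  [7] ..### => #  t=0,i=14
  [6] ..##. => #  t=3,i=14
  [5] ..#.# => .  t=1,i=6
  [4] ..#.. => .  t=2,i=20
  [3] ...## => #  t=3,i=13
  [2] ...#. => #  t=1,i=5
  [1] ....# => #  t=2,i=9
  [0] ..... => .  t=2,i=8
  bits 01001111010011110110100011001110 = 1330604238

1330604238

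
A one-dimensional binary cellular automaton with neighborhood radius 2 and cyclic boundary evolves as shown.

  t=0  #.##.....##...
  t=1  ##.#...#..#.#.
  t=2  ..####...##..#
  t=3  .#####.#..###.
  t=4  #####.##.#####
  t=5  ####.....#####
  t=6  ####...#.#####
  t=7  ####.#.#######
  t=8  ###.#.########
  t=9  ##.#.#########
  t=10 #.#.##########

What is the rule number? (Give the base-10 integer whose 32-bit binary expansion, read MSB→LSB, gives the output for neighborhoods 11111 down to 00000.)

  nb #####: next=#  (t=3,i=3, bit31=1)
  nb ####.: next=#  (t=2,i=4, bit30=1)
  nb ###.#: next=.  (t=3,i=5, bit29=0)
  nb ###..: next=#  (t=2,i=5, bit28=1)
  nb ##.##: next=.  (t=4,i=5, bit27=0)
  nb ##.#.: next=#  (t=1,i=2, bit26=1)
  nb ##..#: next=#  (t=2,i=11, bit25=1)
  nb ##...: next=.  (t=0,i=4, bit24=0)
  nb #.###: next=#  (t=4,i=9, bit23=1)
  nb #.##.: next=.  (t=0,i=2, bit22=0)
  nb #.#.#: next=.  (t=1,i=12, bit21=0)
  nb #.#..: next=#  (t=1,i=3, bit20=1)
  nb #..##: next=#  (t=2,i=1, bit19=1)
  nb #..#.: next=#  (t=1,i=9, bit18=1)
  nb #...#: next=#  (t=0,i=12, bit17=1)
  nb #....: next=.  (t=0,i=5, bit16=0)
  nb .####: next=#  (t=2,i=3, bit15=1)
  nb .###.: next=#  (t=3,i=11, bit14=1)
  nb .##.#: next=.  (t=1,i=1, bit13=0)
  nb .##..: next=#  (t=0,i=3, bit12=1)
  nb .#.##: next=#  (t=0,i=1, bit11=1)
  nb .#.#.: next=.  (t=1,i=11, bit10=0)
  nb .#..#: next=.  (t=1,i=8, bit9=0)
  nb .#...: next=#  (t=1,i=4, bit8=1)
  nb ..###: next=#  (t=2,i=2, bit7=1)
  nb ..##.: next=.  (t=0,i=9, bit6=0)
  nb ..#.#: next=#  (t=0,i=0, bit5=1)
  nb ..#..: next=.  (t=1,i=7, bit4=0)
  nb ...##: next=.  (t=0,i=8, bit3=0)
  nb ...#.: next=.  (t=0,i=13, bit2=0)
  nb ....#: next=#  (t=0,i=7, bit1=1)
  nb .....: next=.  (t=0,i=6, bit0=0)
  bits 11010110100111101101100110100010 = 3600734626

3600734626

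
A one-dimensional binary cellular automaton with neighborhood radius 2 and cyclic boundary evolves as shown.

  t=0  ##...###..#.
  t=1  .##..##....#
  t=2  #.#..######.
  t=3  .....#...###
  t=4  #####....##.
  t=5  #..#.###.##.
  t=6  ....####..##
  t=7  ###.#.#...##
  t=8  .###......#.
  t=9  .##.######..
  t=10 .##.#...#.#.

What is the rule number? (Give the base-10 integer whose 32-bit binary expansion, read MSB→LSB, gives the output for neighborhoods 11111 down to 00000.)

1702983879

  #####|.  b31=0 t=2,i=7
  ####.|#  b30=1 t=2,i=9
  ###.#|#  b29=1 t=2,i=10
  ###..|.  b28=0 t=0,i=7
  ##.##|.  b27=0 t=4,i=11
  ##.#.|#  b26=1 t=2,i=11
  ##..#|.  b25=0 t=0,i=8
  ##...|#  b24=1 t=0,i=2
  #.###|#  b23=1 t=4,i=0
  #.##.|.  b22=0 t=0,i=0
  #.#.#|.  b21=0 t=2,i=0
  #.#..|.  b20=0 t=2,i=2
  #..##|.  b19=0 t=1,i=4
  #..#.|.  b18=0 t=0,i=9
  #...#|.  b17=0 t=0,i=3
  #....|#  b16=1 t=1,i=8
  .####|.  b15=0 t=2,i=6
  .###.|#  b14=1 t=0,i=6
  .##.#|#  b13=1 t=4,i=10
  .##..|#  b12=1 t=0,i=1
  .#.##|#  b11=1 t=0,i=11
  .#.#.|.  b10=0 t=2,i=1
  .#..#|.  b9=0 t=2,i=3
  .#...|.  b8=0 t=3,i=6
  ..###|#  b7=1 t=0,i=5
  ..##.|#  b6=1 t=1,i=5
  ..#.#|.  b5=0 t=0,i=10
  ..#..|.  b4=0 t=3,i=5
  ...##|.  b3=0 t=0,i=4
  ...#.|#  b2=1 t=1,i=10
  ....#|#  b1=1 t=1,i=9
  .....|#  b0=1 t=3,i=2
  bits 01100101100000010111100011000111 = 1702983879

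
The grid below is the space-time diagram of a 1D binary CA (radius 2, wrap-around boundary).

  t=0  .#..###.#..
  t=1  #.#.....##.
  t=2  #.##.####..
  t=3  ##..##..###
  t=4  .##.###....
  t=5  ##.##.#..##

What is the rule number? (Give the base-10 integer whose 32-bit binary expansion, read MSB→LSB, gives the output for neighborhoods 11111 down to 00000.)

  [31] ##### => .  t=3,i=10
  [30] ####. => .  t=2,i=7
  [29] ###.# => .  t=0,i=6
  [28] ###.. => #  t=2,i=8
  [27] ##.## => #  t=2,i=4
  [26] ##.#. => .  t=0,i=7
  [25] ##..# => #  t=2,i=9
  [24] ##... => .  t=4,i=7
  [23] #.### => #  t=2,i=5
  [22] #.##. => .  t=2,i=2
  [21] #.#.# => #  t=1,i=0
  [20] #.#.. => #  t=0,i=8
  [19] #..## => .  t=0,i=3
  [18] #..#. => #  t=2,i=10
  [17] #...# => .  t=0,i=10
  [16] #.... => .  t=1,i=4
  [15] .#### => .  t=2,i=6
  [14] .###. => .  t=0,i=5
  [13] .##.# => .  t=1,i=9
  [12] .##.. => #  t=3,i=5
  [11] .#.## => #  t=2,i=1
  [10] .#.#. => .  t=1,i=1
  [9] .#..# => #  t=0,i=2
  [8] .#... => #  t=0,i=9
  [7] ..### => .  t=0,i=4
  [6] ..##. => #  t=1,i=8
  [5] ..#.# => #  t=2,i=0
  [4] ..#.. => .  t=0,i=1
  [3] ...## => #  t=1,i=7
  [2] ...#. => #  t=0,i=0
  [1] ....# => #  t=1,i=6
  [0] ..... => #  t=1,i=5
  bits 00011010101101000001101101101111 = 448011119

448011119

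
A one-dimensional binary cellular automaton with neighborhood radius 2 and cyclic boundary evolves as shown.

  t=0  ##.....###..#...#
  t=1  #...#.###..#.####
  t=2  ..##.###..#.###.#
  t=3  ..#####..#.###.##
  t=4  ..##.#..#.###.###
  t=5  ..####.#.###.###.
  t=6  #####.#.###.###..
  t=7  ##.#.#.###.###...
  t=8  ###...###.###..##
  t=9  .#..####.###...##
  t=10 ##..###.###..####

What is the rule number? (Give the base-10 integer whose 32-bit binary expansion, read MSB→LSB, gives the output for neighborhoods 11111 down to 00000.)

  [31] ##### => .  t=1,i=15
  [30] ####. => #  t=1,i=16
  [29] ###.# => .  t=2,i=14
  [28] ###.. => .  t=0,i=1
  [27] ##.## => #  t=2,i=4
  [26] ##.#. => #  t=2,i=15
  [25] ##..# => .  t=0,i=10
  [24] ##... => .  t=0,i=2
  [23] #.### => #  t=1,i=6
  [22] #.##. => #  t=3,i=15
  [21] #.#.# => .  t=5,i=7
  [20] #.#.. => #  t=2,i=16
  [19] #..## => .  t=2,i=1
  [18] #..#. => #  t=0,i=11
  [17] #...# => #  t=0,i=14
  [16] #.... => .  t=0,i=3
  [15] .#### => #  t=1,i=14
  [14] .###. => #  t=0,i=0
  [13] .##.# => #  t=2,i=3
  [12] .##.. => #  t=3,i=16
  [11] .#.## => #  t=1,i=5
  [10] .#.#. => .  t=7,i=4
  [9] .#..# => .  t=2,i=0
  [8] .#... => #  t=0,i=13
  [7] ..### => #  t=0,i=7
  [6] ..##. => #  t=2,i=2
  [5] ..#.# => .  t=1,i=4
  [4] ..#.. => .  t=0,i=12
  [3] ...## => #  t=0,i=6
  [2] ...#. => #  t=1,i=3
  [1] ....# => .  t=0,i=5
  [0] ..... => #  t=0,i=4
  bits 01001100110101101111100111001101 = 1289157069

1289157069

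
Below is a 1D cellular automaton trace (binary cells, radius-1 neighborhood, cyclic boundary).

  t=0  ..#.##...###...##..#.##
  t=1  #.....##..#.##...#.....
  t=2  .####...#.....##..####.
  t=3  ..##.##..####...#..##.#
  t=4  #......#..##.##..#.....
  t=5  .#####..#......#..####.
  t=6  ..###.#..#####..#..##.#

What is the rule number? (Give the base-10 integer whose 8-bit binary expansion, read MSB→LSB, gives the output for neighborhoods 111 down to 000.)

145

  ### -> #   bit 7 = 1  t=0,i=10
  ##. -> .   bit 6 = 0  t=0,i=5
  #.# -> .   bit 5 = 0  t=0,i=3
  #.. -> #   bit 4 = 1  t=0,i=0
  .## -> .   bit 3 = 0  t=0,i=4
  .#. -> .   bit 2 = 0  t=0,i=2
  ..# -> .   bit 1 = 0  t=0,i=1
  ... -> #   bit 0 = 1  t=0,i=7
  bits 10010001 = 145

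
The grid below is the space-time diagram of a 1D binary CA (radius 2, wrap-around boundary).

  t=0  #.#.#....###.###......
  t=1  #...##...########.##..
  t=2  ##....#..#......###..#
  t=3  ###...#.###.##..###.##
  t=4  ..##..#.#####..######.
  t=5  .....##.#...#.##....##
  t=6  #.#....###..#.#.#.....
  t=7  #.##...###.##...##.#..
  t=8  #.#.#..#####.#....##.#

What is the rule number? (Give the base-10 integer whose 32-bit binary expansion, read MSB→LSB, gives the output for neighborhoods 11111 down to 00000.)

1037844913

  nb #####: next=.  (t=1,i=11, bit31=0)
  nb ####.: next=.  (t=1,i=15, bit30=0)
  nb ###.#: next=#  (t=0,i=11, bit29=1)
  nb ###..: next=#  (t=0,i=15, bit28=1)
  nb ##.##: next=#  (t=0,i=12, bit27=1)
  nb ##.#.: next=#  (t=5,i=7, bit26=1)
  nb ##..#: next=.  (t=1,i=20, bit25=0)
  nb ##...: next=#  (t=0,i=16, bit24=1)
  nb #.###: next=#  (t=0,i=13, bit23=1)
  nb #.##.: next=#  (t=1,i=18, bit22=1)
  nb #.#.#: next=.  (t=0,i=2, bit21=0)
  nb #.#..: next=#  (t=0,i=4, bit20=1)
  nb #..##: next=#  (t=2,i=20, bit19=1)
  nb #..#.: next=#  (t=1,i=21, bit18=1)
  nb #...#: next=.  (t=1,i=2, bit17=0)
  nb #....: next=.  (t=0,i=6, bit16=0)
  nb .####: next=.  (t=1,i=10, bit15=0)
  nb .###.: next=#  (t=0,i=10, bit14=1)
  nb .##.#: next=.  (t=5,i=6, bit13=0)
  nb .##..: next=.  (t=1,i=5, bit12=0)
  nb .#.##: next=.  (t=3,i=7, bit11=0)
  nb .#.#.: next=.  (t=0,i=1, bit10=0)
  nb .#..#: next=.  (t=2,i=7, bit9=0)
  nb .#...: next=#  (t=0,i=5, bit8=1)
  nb ..###: next=#  (t=0,i=9, bit7=1)
  nb ..##.: next=.  (t=1,i=4, bit6=0)
  nb ..#.#: next=#  (t=0,i=0, bit5=1)
  nb ..#..: next=#  (t=1,i=0, bit4=1)
  nb ...##: next=.  (t=0,i=8, bit3=0)
  nb ...#.: next=.  (t=0,i=21, bit2=0)
  nb ....#: next=.  (t=0,i=7, bit1=0)
  nb .....: next=#  (t=0,i=18, bit0=1)
  bits 00111101110111000100000110110001 = 1037844913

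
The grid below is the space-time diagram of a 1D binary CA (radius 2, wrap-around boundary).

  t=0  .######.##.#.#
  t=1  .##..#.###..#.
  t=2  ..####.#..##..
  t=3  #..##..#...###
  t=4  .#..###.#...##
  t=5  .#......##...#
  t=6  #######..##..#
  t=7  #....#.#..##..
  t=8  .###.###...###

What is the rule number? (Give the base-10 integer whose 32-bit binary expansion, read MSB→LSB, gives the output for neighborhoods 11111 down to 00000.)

  nb #####: next=.  (t=0,i=3, bit31=0)
  nb ####.: next=#  (t=0,i=5, bit30=1)
  nb ###.#: next=.  (t=0,i=6, bit29=0)
  nb ###..: next=.  (t=1,i=9, bit28=0)
  nb ##.##: next=#  (t=0,i=7, bit27=1)
  nb ##.#.: next=.  (t=0,i=10, bit26=0)
  nb ##..#: next=#  (t=1,i=3, bit25=1)
  nb ##...: next=#  (t=2,i=12, bit24=1)
  nb #.###: next=#  (t=0,i=1, bit23=1)
  nb #.##.: next=#  (t=0,i=8, bit22=1)
  nb #.#.#: next=.  (t=0,i=11, bit21=0)
  nb #.#..: next=#  (t=2,i=7, bit20=1)
  nb #..##: next=.  (t=1,i=0, bit19=0)
  nb #..#.: next=#  (t=1,i=4, bit18=1)
  nb #...#: next=.  (t=3,i=9, bit17=0)
  nb #....: next=#  (t=2,i=13, bit16=1)
  nb .####: next=#  (t=0,i=2, bit15=1)
  nb .###.: next=.  (t=1,i=8, bit14=0)
  nb .##.#: next=#  (t=0,i=9, bit13=1)
  nb .##..: next=#  (t=1,i=2, bit12=1)
  nb .#.##: next=.  (t=0,i=0, bit11=0)
  nb .#.#.: next=#  (t=0,i=12, bit10=1)
  nb .#..#: next=.  (t=1,i=13, bit9=0)
  nb .#...: next=#  (t=3,i=8, bit8=1)
  nb ..###: next=.  (t=2,i=2, bit7=0)
  nb ..##.: next=.  (t=1,i=1, bit6=0)
  nb ..#.#: next=#  (t=1,i=5, bit5=1)
  nb ..#..: next=.  (t=1,i=12, bit4=0)
  nb ...##: next=.  (t=2,i=1, bit3=0)
  nb ...#.: next=.  (t=5,i=12, bit2=0)
  nb ....#: next=#  (t=2,i=0, bit1=1)
  nb .....: next=#  (t=5,i=4, bit0=1)
  bits 01001011110101011011010100100011 = 1272296739

1272296739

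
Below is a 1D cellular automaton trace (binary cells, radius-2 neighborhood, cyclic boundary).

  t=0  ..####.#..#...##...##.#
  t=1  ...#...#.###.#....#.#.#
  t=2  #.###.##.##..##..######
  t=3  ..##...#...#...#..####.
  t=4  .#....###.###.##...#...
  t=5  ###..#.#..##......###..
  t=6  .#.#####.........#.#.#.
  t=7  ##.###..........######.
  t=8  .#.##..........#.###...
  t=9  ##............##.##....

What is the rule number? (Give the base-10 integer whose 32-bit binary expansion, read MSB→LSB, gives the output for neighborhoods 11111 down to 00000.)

2192893244

  ##### -> #   bit 31 = 1  t=2,i=19
  ####. -> .   bit 30 = 0  t=0,i=4
  ###.# -> .   bit 29 = 0  t=0,i=5
  ###.. -> .   bit 28 = 0  t=3,i=21
  ##.## -> .   bit 27 = 0  t=2,i=1
  ##.#. -> .   bit 26 = 0  t=0,i=6
  ##..# -> #   bit 25 = 1  t=2,i=11
  ##... -> .   bit 24 = 0  t=0,i=16
  #.### -> #   bit 23 = 1  t=1,i=9
  #.##. -> .   bit 22 = 0  t=2,i=6
  #.#.# -> #   bit 21 = 1  t=1,i=20
  #.#.. -> #   bit 20 = 1  t=0,i=7
  #..## -> .   bit 19 = 0  t=0,i=1
  #..#. -> #   bit 18 = 1  t=0,i=9
  #...# -> .   bit 17 = 0  t=0,i=12
  #.... -> .   bit 16 = 0  t=1,i=15
  .#### -> #   bit 15 = 1  t=0,i=3
  .###. -> #   bit 14 = 1  t=1,i=10
  .##.# -> #   bit 13 = 1  t=0,i=20
  .##.. -> .   bit 12 = 0  t=0,i=15
  .#.## -> .   bit 11 = 0  t=1,i=8
  .#.#. -> #   bit 10 = 1  t=1,i=19
  .#..# -> .   bit 9 = 0  t=0,i=0
  .#... -> #   bit 8 = 1  t=0,i=11
  ..### -> .   bit 7 = 0  t=0,i=2
  ..##. -> .   bit 6 = 0  t=0,i=14
  ..#.# -> #   bit 5 = 1  t=1,i=7
  ..#.. -> #   bit 4 = 1  t=0,i=10
  ...## -> #   bit 3 = 1  t=0,i=13
  ...#. -> #   bit 2 = 1  t=1,i=2
  ....# -> .   bit 1 = 0  t=1,i=16
  ..... -> .   bit 0 = 0  t=5,i=14
  bits 10000010101101001110010100111100 = 2192893244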